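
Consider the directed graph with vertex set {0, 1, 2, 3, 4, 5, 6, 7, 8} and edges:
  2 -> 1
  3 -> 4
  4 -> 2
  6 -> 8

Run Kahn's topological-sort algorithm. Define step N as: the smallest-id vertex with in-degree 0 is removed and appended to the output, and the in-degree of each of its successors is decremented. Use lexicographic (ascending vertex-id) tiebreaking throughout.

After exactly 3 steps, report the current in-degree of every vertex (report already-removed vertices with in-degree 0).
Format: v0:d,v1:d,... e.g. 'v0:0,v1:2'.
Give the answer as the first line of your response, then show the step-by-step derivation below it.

v0:0,v1:1,v2:0,v3:0,v4:0,v5:0,v6:0,v7:0,v8:1

step 1: output 0; order=[0]; indeg=(0,1,1,0,1,0,0,0,1)
step 2: output 3; order=[0,3]; indeg=(0,1,1,0,0,0,0,0,1)
step 3: output 4; order=[0,3,4]; indeg=(0,1,0,0,0,0,0,0,1)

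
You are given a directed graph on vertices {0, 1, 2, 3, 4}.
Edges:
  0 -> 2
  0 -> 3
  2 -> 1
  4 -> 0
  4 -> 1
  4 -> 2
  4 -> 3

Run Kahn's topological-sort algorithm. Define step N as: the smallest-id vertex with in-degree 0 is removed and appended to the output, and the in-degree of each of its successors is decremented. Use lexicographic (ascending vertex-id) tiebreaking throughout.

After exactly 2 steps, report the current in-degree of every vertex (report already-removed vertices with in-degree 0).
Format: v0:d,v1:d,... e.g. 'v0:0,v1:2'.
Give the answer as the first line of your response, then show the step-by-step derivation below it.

v0:0,v1:1,v2:0,v3:0,v4:0

step 1: output 4; order=[4]; indeg=(0,1,1,1,0)
step 2: output 0; order=[4,0]; indeg=(0,1,0,0,0)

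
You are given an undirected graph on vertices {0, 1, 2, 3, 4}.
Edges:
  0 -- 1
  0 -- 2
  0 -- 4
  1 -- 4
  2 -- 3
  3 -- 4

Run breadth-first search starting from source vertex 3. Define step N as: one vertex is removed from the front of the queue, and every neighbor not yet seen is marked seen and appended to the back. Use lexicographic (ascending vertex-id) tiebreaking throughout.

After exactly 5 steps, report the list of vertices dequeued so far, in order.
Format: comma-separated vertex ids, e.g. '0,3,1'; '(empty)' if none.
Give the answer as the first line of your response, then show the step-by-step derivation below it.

3,2,4,0,1

step 1: dequeue 3; queue=[2,4]; order=3
step 2: dequeue 2; queue=[4,0]; order=3,2
step 3: dequeue 4; queue=[0,1]; order=3,2,4
step 4: dequeue 0; queue=[1]; order=3,2,4,0
step 5: dequeue 1; queue=[(empty)]; order=3,2,4,0,1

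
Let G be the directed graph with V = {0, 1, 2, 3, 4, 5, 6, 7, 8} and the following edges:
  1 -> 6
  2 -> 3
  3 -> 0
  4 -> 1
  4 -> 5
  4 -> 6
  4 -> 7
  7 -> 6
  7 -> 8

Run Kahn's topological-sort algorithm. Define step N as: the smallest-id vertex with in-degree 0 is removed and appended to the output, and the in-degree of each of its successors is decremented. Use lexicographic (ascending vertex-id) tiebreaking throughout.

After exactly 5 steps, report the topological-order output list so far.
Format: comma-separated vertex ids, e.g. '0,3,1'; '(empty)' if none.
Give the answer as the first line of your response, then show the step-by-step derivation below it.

2,3,0,4,1

step 1: output 2; order=[2]; indeg=(1,1,0,0,0,1,3,1,1)
step 2: output 3; order=[2,3]; indeg=(0,1,0,0,0,1,3,1,1)
step 3: output 0; order=[2,3,0]; indeg=(0,1,0,0,0,1,3,1,1)
step 4: output 4; order=[2,3,0,4]; indeg=(0,0,0,0,0,0,2,0,1)
step 5: output 1; order=[2,3,0,4,1]; indeg=(0,0,0,0,0,0,1,0,1)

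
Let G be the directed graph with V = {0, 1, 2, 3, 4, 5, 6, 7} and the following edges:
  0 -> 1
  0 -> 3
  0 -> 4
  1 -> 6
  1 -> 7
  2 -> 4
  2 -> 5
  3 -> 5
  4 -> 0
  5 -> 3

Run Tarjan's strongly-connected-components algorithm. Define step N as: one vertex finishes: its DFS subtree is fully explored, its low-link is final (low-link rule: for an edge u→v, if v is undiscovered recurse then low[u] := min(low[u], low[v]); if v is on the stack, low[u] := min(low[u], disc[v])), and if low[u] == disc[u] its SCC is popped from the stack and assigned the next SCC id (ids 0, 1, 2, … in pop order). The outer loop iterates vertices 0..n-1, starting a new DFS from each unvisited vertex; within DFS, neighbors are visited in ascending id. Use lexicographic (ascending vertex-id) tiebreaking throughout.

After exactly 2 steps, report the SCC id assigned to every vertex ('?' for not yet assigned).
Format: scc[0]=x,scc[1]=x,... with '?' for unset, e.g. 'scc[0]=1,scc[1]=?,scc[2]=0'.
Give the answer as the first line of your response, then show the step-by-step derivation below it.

scc[0]=?,scc[1]=?,scc[2]=?,scc[3]=?,scc[4]=?,scc[5]=?,scc[6]=0,scc[7]=1

step 1: low=(low[0]=0,low[1]=1,low[2]=?,low[3]=?,low[4]=?,low[5]=?,low[6]=2,low[7]=?); scc=(scc[0]=?,scc[1]=?,scc[2]=?,scc[3]=?,scc[4]=?,scc[5]=?,scc[6]=0,scc[7]=?)
step 2: low=(low[0]=0,low[1]=1,low[2]=?,low[3]=?,low[4]=?,low[5]=?,low[6]=2,low[7]=3); scc=(scc[0]=?,scc[1]=?,scc[2]=?,scc[3]=?,scc[4]=?,scc[5]=?,scc[6]=0,scc[7]=1)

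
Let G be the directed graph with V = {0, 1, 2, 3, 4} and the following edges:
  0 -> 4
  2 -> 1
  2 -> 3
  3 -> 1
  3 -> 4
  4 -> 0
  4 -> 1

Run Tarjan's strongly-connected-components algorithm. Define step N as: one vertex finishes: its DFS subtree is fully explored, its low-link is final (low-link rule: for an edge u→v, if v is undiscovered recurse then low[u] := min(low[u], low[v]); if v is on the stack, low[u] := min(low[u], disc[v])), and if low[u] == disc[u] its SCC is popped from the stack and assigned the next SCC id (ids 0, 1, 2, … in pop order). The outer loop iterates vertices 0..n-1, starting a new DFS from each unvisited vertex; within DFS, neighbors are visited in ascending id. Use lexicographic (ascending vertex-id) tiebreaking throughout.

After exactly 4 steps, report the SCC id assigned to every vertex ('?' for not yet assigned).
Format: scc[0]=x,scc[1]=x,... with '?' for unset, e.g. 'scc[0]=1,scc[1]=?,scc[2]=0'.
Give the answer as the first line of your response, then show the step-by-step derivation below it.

scc[0]=1,scc[1]=0,scc[2]=?,scc[3]=2,scc[4]=1

step 1: low=(low[0]=0,low[1]=2,low[2]=?,low[3]=?,low[4]=0); scc=(scc[0]=?,scc[1]=0,scc[2]=?,scc[3]=?,scc[4]=?)
step 2: low=(low[0]=0,low[1]=2,low[2]=?,low[3]=?,low[4]=0); scc=(scc[0]=?,scc[1]=0,scc[2]=?,scc[3]=?,scc[4]=?)
step 3: low=(low[0]=0,low[1]=2,low[2]=?,low[3]=?,low[4]=0); scc=(scc[0]=1,scc[1]=0,scc[2]=?,scc[3]=?,scc[4]=1)
step 4: low=(low[0]=0,low[1]=2,low[2]=3,low[3]=4,low[4]=0); scc=(scc[0]=1,scc[1]=0,scc[2]=?,scc[3]=2,scc[4]=1)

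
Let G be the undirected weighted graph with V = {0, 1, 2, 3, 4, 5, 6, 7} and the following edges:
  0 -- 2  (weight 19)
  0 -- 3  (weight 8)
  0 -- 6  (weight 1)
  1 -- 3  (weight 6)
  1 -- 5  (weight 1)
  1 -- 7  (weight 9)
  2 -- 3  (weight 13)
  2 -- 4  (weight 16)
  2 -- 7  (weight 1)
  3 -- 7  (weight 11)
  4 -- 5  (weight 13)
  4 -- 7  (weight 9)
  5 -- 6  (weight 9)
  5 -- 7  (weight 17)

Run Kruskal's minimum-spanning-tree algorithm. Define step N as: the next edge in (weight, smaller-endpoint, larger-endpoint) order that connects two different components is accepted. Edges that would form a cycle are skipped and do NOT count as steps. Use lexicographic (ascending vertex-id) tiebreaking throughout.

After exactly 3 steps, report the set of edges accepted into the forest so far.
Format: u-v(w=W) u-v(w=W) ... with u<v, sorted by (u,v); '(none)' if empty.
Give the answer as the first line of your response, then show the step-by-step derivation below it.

0-6(w=1) 1-5(w=1) 2-7(w=1)

step 1: add edge 0-6 (w=1); MST = {0-6(w=1)}
step 2: add edge 1-5 (w=1); MST = {0-6(w=1) 1-5(w=1)}
step 3: add edge 2-7 (w=1); MST = {0-6(w=1) 1-5(w=1) 2-7(w=1)}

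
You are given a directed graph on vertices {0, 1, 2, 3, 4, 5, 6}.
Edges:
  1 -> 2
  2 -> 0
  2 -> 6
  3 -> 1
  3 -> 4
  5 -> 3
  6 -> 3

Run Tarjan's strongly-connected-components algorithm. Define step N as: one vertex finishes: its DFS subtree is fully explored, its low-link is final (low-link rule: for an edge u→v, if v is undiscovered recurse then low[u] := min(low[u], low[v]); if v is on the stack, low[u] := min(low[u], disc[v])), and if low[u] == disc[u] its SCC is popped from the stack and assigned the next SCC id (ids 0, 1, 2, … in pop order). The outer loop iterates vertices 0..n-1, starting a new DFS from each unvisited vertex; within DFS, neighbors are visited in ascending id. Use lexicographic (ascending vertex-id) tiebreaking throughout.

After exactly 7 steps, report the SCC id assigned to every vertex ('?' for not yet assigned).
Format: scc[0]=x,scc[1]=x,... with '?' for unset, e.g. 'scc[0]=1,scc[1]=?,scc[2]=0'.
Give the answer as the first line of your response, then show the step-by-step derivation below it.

scc[0]=0,scc[1]=2,scc[2]=2,scc[3]=2,scc[4]=1,scc[5]=3,scc[6]=2

step 1: low=(low[0]=0,low[1]=?,low[2]=?,low[3]=?,low[4]=?,low[5]=?,low[6]=?); scc=(scc[0]=0,scc[1]=?,scc[2]=?,scc[3]=?,scc[4]=?,scc[5]=?,scc[6]=?)
step 2: low=(low[0]=0,low[1]=1,low[2]=2,low[3]=1,low[4]=5,low[5]=?,low[6]=3); scc=(scc[0]=0,scc[1]=?,scc[2]=?,scc[3]=?,scc[4]=1,scc[5]=?,scc[6]=?)
step 3: low=(low[0]=0,low[1]=1,low[2]=2,low[3]=1,low[4]=5,low[5]=?,low[6]=3); scc=(scc[0]=0,scc[1]=?,scc[2]=?,scc[3]=?,scc[4]=1,scc[5]=?,scc[6]=?)
step 4: low=(low[0]=0,low[1]=1,low[2]=2,low[3]=1,low[4]=5,low[5]=?,low[6]=1); scc=(scc[0]=0,scc[1]=?,scc[2]=?,scc[3]=?,scc[4]=1,scc[5]=?,scc[6]=?)
step 5: low=(low[0]=0,low[1]=1,low[2]=1,low[3]=1,low[4]=5,low[5]=?,low[6]=1); scc=(scc[0]=0,scc[1]=?,scc[2]=?,scc[3]=?,scc[4]=1,scc[5]=?,scc[6]=?)
step 6: low=(low[0]=0,low[1]=1,low[2]=1,low[3]=1,low[4]=5,low[5]=?,low[6]=1); scc=(scc[0]=0,scc[1]=2,scc[2]=2,scc[3]=2,scc[4]=1,scc[5]=?,scc[6]=2)
step 7: low=(low[0]=0,low[1]=1,low[2]=1,low[3]=1,low[4]=5,low[5]=6,low[6]=1); scc=(scc[0]=0,scc[1]=2,scc[2]=2,scc[3]=2,scc[4]=1,scc[5]=3,scc[6]=2)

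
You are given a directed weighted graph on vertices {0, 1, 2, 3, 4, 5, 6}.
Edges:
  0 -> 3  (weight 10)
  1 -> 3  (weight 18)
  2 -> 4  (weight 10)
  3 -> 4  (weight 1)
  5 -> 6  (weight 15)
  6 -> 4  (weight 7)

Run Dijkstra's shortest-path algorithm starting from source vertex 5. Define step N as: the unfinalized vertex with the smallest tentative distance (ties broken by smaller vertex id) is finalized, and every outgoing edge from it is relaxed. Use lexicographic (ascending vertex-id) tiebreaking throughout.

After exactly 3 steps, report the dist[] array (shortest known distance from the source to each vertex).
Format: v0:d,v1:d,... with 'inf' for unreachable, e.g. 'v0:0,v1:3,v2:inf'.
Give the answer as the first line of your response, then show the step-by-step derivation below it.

v0:inf,v1:inf,v2:inf,v3:inf,v4:22,v5:0,v6:15

step 1: dist = v0:inf,v1:inf,v2:inf,v3:inf,v4:inf,v5:0,v6:15
step 2: dist = v0:inf,v1:inf,v2:inf,v3:inf,v4:22,v5:0,v6:15
step 3: dist = v0:inf,v1:inf,v2:inf,v3:inf,v4:22,v5:0,v6:15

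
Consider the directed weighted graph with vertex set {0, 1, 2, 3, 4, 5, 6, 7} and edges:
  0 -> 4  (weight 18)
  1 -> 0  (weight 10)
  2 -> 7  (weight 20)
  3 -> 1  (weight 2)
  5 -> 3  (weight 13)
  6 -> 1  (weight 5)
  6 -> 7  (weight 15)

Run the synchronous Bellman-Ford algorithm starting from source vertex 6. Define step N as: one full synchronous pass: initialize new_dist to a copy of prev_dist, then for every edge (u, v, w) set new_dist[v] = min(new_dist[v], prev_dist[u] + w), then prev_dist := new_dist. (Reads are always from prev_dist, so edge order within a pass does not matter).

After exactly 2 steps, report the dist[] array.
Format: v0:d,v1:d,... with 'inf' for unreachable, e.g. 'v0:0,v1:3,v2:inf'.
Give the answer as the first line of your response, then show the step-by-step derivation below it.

v0:15,v1:5,v2:inf,v3:inf,v4:inf,v5:inf,v6:0,v7:15

step 1: dist = v0:inf,v1:5,v2:inf,v3:inf,v4:inf,v5:inf,v6:0,v7:15
step 2: dist = v0:15,v1:5,v2:inf,v3:inf,v4:inf,v5:inf,v6:0,v7:15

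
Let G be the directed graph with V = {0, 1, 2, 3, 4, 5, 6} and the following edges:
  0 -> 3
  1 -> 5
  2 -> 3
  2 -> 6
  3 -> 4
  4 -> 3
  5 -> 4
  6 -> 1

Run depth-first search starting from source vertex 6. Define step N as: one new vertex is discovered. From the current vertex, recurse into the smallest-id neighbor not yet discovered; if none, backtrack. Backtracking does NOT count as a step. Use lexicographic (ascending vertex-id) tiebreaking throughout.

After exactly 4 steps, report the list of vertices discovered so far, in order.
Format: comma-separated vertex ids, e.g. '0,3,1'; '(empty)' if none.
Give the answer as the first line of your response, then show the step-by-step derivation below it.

6,1,5,4

step 1: discover 6; path=6; order=6
step 2: discover 1; path=6>1; order=6,1
step 3: discover 5; path=6>1>5; order=6,1,5
step 4: discover 4; path=6>1>5>4; order=6,1,5,4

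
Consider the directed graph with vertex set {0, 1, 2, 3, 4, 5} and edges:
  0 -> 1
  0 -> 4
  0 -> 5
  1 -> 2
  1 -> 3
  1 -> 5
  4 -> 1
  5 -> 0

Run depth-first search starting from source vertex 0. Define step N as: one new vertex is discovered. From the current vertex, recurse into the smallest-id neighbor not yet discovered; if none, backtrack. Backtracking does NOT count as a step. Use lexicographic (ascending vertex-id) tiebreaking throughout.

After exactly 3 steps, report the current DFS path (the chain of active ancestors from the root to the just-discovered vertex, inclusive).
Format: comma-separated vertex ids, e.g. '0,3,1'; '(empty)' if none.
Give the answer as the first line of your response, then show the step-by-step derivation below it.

0,1,2

step 1: discover 0; path=0; order=0
step 2: discover 1; path=0>1; order=0,1
step 3: discover 2; path=0>1>2; order=0,1,2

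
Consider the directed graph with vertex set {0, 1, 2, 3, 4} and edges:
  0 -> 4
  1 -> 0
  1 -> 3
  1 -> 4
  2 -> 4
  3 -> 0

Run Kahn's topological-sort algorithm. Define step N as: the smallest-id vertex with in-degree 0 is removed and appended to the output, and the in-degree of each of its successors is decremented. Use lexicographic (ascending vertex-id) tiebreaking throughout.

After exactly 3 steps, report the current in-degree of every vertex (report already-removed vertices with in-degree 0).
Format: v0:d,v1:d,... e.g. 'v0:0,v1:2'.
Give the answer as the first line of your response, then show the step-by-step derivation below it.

v0:0,v1:0,v2:0,v3:0,v4:1

step 1: output 1; order=[1]; indeg=(1,0,0,0,2)
step 2: output 2; order=[1,2]; indeg=(1,0,0,0,1)
step 3: output 3; order=[1,2,3]; indeg=(0,0,0,0,1)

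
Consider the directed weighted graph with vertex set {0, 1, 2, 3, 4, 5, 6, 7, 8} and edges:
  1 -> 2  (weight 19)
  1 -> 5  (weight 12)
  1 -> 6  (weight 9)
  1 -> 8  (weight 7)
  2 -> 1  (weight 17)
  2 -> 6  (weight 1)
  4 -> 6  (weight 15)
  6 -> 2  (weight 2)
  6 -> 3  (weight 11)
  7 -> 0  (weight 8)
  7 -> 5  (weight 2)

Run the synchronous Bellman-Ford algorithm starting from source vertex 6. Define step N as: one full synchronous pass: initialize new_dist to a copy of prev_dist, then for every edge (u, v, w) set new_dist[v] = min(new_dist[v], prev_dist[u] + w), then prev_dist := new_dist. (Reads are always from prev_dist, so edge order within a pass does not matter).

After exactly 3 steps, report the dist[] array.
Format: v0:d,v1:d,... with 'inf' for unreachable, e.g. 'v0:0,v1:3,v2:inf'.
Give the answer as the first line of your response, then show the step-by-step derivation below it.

v0:inf,v1:19,v2:2,v3:11,v4:inf,v5:31,v6:0,v7:inf,v8:26

step 1: dist = v0:inf,v1:inf,v2:2,v3:11,v4:inf,v5:inf,v6:0,v7:inf,v8:inf
step 2: dist = v0:inf,v1:19,v2:2,v3:11,v4:inf,v5:inf,v6:0,v7:inf,v8:inf
step 3: dist = v0:inf,v1:19,v2:2,v3:11,v4:inf,v5:31,v6:0,v7:inf,v8:26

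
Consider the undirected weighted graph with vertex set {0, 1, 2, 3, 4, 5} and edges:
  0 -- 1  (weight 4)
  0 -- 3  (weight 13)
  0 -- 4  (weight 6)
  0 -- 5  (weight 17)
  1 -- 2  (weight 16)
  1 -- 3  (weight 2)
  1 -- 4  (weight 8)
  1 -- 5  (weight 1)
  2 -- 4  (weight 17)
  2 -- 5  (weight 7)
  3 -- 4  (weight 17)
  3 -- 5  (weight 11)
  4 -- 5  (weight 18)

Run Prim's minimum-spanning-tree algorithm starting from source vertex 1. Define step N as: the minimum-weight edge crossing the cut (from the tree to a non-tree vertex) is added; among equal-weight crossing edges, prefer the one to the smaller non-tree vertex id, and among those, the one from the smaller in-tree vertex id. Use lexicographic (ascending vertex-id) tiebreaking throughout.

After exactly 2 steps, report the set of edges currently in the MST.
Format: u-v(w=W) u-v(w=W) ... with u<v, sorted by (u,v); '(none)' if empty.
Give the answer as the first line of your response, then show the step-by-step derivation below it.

1-3(w=2) 1-5(w=1)

step 1: add edge 1-5 (w=1); MST = {1-5(w=1)}
step 2: add edge 1-3 (w=2); MST = {1-3(w=2) 1-5(w=1)}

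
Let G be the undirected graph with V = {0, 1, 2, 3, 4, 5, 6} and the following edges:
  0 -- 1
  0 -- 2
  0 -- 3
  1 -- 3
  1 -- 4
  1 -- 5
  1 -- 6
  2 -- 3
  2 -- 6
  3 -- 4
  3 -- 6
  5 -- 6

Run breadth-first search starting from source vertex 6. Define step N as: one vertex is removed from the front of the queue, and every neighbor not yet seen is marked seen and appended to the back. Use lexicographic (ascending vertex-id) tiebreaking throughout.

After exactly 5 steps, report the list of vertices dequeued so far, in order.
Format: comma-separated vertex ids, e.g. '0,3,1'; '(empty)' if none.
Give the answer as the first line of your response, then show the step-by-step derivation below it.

6,1,2,3,5

step 1: dequeue 6; queue=[1,2,3,5]; order=6
step 2: dequeue 1; queue=[2,3,5,0,4]; order=6,1
step 3: dequeue 2; queue=[3,5,0,4]; order=6,1,2
step 4: dequeue 3; queue=[5,0,4]; order=6,1,2,3
step 5: dequeue 5; queue=[0,4]; order=6,1,2,3,5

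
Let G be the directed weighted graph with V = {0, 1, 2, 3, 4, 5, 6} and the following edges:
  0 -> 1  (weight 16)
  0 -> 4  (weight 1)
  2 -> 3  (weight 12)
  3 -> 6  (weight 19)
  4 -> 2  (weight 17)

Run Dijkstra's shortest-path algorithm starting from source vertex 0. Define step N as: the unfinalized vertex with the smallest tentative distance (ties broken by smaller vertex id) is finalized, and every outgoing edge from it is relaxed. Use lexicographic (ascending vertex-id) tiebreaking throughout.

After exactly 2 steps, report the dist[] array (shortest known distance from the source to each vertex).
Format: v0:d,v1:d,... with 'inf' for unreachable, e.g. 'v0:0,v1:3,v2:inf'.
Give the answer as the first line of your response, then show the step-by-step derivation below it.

v0:0,v1:16,v2:18,v3:inf,v4:1,v5:inf,v6:inf

step 1: dist = v0:0,v1:16,v2:inf,v3:inf,v4:1,v5:inf,v6:inf
step 2: dist = v0:0,v1:16,v2:18,v3:inf,v4:1,v5:inf,v6:inf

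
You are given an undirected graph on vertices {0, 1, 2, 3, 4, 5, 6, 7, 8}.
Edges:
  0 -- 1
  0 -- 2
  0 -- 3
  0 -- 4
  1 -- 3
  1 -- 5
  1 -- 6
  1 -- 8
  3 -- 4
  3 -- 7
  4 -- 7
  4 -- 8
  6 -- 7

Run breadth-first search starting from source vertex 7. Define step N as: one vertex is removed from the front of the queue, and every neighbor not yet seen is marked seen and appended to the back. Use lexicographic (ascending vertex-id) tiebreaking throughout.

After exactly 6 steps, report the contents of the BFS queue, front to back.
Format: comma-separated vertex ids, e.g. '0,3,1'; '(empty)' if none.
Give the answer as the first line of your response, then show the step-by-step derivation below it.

8,2,5

step 1: dequeue 7; queue=[3,4,6]; order=7
step 2: dequeue 3; queue=[4,6,0,1]; order=7,3
step 3: dequeue 4; queue=[6,0,1,8]; order=7,3,4
step 4: dequeue 6; queue=[0,1,8]; order=7,3,4,6
step 5: dequeue 0; queue=[1,8,2]; order=7,3,4,6,0
step 6: dequeue 1; queue=[8,2,5]; order=7,3,4,6,0,1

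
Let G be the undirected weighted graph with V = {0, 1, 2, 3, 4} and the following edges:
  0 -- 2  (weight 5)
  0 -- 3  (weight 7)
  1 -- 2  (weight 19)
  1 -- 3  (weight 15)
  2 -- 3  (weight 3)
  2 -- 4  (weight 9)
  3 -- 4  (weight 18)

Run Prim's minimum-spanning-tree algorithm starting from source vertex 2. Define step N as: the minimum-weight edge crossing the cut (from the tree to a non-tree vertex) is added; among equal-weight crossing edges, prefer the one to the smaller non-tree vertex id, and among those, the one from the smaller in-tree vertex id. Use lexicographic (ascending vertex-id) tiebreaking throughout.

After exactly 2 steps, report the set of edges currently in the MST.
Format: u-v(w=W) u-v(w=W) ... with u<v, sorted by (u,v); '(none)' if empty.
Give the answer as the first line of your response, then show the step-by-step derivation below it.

0-2(w=5) 2-3(w=3)

step 1: add edge 2-3 (w=3); MST = {2-3(w=3)}
step 2: add edge 0-2 (w=5); MST = {0-2(w=5) 2-3(w=3)}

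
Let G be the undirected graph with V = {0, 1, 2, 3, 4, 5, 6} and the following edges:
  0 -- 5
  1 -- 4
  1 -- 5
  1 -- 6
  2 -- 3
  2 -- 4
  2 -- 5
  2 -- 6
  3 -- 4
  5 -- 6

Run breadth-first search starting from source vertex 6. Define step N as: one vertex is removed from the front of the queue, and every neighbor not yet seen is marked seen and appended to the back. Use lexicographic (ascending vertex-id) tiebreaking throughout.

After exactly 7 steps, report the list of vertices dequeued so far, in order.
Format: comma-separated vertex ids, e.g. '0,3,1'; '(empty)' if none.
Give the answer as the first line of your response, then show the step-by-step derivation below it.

6,1,2,5,4,3,0

step 1: dequeue 6; queue=[1,2,5]; order=6
step 2: dequeue 1; queue=[2,5,4]; order=6,1
step 3: dequeue 2; queue=[5,4,3]; order=6,1,2
step 4: dequeue 5; queue=[4,3,0]; order=6,1,2,5
step 5: dequeue 4; queue=[3,0]; order=6,1,2,5,4
step 6: dequeue 3; queue=[0]; order=6,1,2,5,4,3
step 7: dequeue 0; queue=[(empty)]; order=6,1,2,5,4,3,0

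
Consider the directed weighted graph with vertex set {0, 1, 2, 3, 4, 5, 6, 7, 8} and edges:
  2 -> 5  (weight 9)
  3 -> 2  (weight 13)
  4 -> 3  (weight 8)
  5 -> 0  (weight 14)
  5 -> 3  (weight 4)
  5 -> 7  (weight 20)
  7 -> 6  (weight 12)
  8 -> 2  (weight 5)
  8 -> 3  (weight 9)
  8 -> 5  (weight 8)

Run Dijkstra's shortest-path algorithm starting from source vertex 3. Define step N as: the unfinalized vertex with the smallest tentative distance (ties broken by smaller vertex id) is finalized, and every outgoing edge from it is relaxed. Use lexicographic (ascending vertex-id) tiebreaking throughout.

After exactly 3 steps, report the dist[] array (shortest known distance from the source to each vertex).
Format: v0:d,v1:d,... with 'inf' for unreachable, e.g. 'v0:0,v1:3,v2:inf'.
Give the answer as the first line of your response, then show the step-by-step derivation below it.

v0:36,v1:inf,v2:13,v3:0,v4:inf,v5:22,v6:inf,v7:42,v8:inf

step 1: dist = v0:inf,v1:inf,v2:13,v3:0,v4:inf,v5:inf,v6:inf,v7:inf,v8:inf
step 2: dist = v0:inf,v1:inf,v2:13,v3:0,v4:inf,v5:22,v6:inf,v7:inf,v8:inf
step 3: dist = v0:36,v1:inf,v2:13,v3:0,v4:inf,v5:22,v6:inf,v7:42,v8:inf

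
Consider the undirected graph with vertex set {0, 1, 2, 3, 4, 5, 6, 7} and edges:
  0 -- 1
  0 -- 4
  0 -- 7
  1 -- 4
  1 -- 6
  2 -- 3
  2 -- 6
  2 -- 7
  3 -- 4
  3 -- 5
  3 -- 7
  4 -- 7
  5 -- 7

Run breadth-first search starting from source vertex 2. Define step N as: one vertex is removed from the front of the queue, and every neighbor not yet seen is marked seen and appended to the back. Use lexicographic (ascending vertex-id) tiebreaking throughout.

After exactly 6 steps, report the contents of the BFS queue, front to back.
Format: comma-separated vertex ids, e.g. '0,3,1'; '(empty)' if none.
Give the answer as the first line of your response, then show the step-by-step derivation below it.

1,0

step 1: dequeue 2; queue=[3,6,7]; order=2
step 2: dequeue 3; queue=[6,7,4,5]; order=2,3
step 3: dequeue 6; queue=[7,4,5,1]; order=2,3,6
step 4: dequeue 7; queue=[4,5,1,0]; order=2,3,6,7
step 5: dequeue 4; queue=[5,1,0]; order=2,3,6,7,4
step 6: dequeue 5; queue=[1,0]; order=2,3,6,7,4,5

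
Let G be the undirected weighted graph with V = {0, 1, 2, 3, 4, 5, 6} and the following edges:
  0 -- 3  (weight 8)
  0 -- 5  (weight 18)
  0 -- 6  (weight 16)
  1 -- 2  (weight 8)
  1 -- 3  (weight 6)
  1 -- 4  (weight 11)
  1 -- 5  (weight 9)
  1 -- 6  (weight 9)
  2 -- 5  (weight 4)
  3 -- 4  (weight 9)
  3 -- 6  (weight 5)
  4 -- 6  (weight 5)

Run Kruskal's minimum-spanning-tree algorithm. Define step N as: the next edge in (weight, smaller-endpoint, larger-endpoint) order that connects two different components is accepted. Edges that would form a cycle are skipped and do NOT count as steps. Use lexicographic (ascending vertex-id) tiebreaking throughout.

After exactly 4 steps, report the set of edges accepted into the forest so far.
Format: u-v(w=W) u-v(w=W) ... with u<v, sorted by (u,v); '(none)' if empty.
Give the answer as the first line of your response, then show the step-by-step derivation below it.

1-3(w=6) 2-5(w=4) 3-6(w=5) 4-6(w=5)

step 1: add edge 2-5 (w=4); MST = {2-5(w=4)}
step 2: add edge 3-6 (w=5); MST = {2-5(w=4) 3-6(w=5)}
step 3: add edge 4-6 (w=5); MST = {2-5(w=4) 3-6(w=5) 4-6(w=5)}
step 4: add edge 1-3 (w=6); MST = {1-3(w=6) 2-5(w=4) 3-6(w=5) 4-6(w=5)}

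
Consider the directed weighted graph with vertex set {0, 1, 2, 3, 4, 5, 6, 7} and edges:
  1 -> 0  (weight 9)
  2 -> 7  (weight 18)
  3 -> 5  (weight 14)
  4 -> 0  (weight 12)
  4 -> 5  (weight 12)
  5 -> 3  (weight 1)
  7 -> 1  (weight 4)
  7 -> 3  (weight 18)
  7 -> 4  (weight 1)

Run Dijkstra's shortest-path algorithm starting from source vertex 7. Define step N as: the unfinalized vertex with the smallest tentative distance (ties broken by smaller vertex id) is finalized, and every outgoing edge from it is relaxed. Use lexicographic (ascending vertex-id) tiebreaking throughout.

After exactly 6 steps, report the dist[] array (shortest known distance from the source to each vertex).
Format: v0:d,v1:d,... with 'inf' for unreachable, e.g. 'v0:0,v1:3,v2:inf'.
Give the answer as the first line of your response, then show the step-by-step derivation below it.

v0:13,v1:4,v2:inf,v3:14,v4:1,v5:13,v6:inf,v7:0

step 1: dist = v0:inf,v1:4,v2:inf,v3:18,v4:1,v5:inf,v6:inf,v7:0
step 2: dist = v0:13,v1:4,v2:inf,v3:18,v4:1,v5:13,v6:inf,v7:0
step 3: dist = v0:13,v1:4,v2:inf,v3:18,v4:1,v5:13,v6:inf,v7:0
step 4: dist = v0:13,v1:4,v2:inf,v3:18,v4:1,v5:13,v6:inf,v7:0
step 5: dist = v0:13,v1:4,v2:inf,v3:14,v4:1,v5:13,v6:inf,v7:0
step 6: dist = v0:13,v1:4,v2:inf,v3:14,v4:1,v5:13,v6:inf,v7:0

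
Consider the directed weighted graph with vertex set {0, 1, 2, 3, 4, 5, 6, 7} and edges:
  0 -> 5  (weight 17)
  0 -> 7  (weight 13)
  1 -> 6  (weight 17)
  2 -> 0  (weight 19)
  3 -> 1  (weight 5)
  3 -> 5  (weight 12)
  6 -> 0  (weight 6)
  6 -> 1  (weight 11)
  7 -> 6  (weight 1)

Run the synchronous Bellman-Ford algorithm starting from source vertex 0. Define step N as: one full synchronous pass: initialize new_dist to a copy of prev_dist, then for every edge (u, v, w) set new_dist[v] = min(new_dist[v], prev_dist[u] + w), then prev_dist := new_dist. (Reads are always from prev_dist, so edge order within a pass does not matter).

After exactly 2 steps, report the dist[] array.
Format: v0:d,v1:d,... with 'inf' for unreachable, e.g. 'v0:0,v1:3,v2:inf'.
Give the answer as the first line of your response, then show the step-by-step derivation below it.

v0:0,v1:inf,v2:inf,v3:inf,v4:inf,v5:17,v6:14,v7:13

step 1: dist = v0:0,v1:inf,v2:inf,v3:inf,v4:inf,v5:17,v6:inf,v7:13
step 2: dist = v0:0,v1:inf,v2:inf,v3:inf,v4:inf,v5:17,v6:14,v7:13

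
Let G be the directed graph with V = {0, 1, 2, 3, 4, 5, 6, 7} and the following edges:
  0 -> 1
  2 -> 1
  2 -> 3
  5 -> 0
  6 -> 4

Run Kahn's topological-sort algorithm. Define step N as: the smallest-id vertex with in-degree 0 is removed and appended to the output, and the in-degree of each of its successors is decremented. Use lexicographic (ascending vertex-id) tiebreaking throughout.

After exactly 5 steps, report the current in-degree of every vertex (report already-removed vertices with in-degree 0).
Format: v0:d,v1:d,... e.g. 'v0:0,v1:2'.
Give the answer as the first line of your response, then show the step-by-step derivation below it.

v0:0,v1:0,v2:0,v3:0,v4:1,v5:0,v6:0,v7:0

step 1: output 2; order=[2]; indeg=(1,1,0,0,1,0,0,0)
step 2: output 3; order=[2,3]; indeg=(1,1,0,0,1,0,0,0)
step 3: output 5; order=[2,3,5]; indeg=(0,1,0,0,1,0,0,0)
step 4: output 0; order=[2,3,5,0]; indeg=(0,0,0,0,1,0,0,0)
step 5: output 1; order=[2,3,5,0,1]; indeg=(0,0,0,0,1,0,0,0)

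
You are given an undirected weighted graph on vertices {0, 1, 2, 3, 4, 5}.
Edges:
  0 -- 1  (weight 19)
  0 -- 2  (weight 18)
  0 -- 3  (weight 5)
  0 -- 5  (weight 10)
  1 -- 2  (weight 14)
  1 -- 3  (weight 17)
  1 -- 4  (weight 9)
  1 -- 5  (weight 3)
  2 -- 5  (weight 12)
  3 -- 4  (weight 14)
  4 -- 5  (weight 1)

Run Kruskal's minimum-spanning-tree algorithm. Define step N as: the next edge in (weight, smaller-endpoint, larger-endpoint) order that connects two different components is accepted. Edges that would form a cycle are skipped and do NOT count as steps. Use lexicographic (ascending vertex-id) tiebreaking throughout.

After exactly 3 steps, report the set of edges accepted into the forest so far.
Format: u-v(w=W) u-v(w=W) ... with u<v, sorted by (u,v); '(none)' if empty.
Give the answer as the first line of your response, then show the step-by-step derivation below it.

0-3(w=5) 1-5(w=3) 4-5(w=1)

step 1: add edge 4-5 (w=1); MST = {4-5(w=1)}
step 2: add edge 1-5 (w=3); MST = {1-5(w=3) 4-5(w=1)}
step 3: add edge 0-3 (w=5); MST = {0-3(w=5) 1-5(w=3) 4-5(w=1)}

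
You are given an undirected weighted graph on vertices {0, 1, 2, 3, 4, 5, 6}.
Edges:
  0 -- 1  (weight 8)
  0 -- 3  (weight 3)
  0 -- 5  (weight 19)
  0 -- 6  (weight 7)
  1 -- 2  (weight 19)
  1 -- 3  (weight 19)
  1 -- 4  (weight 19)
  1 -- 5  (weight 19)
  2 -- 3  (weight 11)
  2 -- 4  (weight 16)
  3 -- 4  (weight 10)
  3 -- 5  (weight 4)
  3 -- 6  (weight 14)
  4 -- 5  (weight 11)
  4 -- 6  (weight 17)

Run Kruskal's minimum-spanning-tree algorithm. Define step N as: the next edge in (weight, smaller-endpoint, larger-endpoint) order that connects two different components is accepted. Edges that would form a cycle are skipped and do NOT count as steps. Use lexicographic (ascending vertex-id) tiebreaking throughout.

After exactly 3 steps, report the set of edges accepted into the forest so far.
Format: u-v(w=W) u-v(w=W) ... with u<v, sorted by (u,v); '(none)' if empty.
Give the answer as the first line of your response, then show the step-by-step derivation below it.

0-3(w=3) 0-6(w=7) 3-5(w=4)

step 1: add edge 0-3 (w=3); MST = {0-3(w=3)}
step 2: add edge 3-5 (w=4); MST = {0-3(w=3) 3-5(w=4)}
step 3: add edge 0-6 (w=7); MST = {0-3(w=3) 0-6(w=7) 3-5(w=4)}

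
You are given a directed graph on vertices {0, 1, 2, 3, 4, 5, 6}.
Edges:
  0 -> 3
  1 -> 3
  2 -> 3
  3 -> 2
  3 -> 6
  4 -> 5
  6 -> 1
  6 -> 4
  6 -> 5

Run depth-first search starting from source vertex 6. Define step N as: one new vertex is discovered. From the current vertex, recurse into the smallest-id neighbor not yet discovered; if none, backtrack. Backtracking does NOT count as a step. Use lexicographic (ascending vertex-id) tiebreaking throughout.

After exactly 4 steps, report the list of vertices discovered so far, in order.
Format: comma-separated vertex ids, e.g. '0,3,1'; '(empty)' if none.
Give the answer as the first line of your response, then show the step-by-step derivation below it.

6,1,3,2

step 1: discover 6; path=6; order=6
step 2: discover 1; path=6>1; order=6,1
step 3: discover 3; path=6>1>3; order=6,1,3
step 4: discover 2; path=6>1>3>2; order=6,1,3,2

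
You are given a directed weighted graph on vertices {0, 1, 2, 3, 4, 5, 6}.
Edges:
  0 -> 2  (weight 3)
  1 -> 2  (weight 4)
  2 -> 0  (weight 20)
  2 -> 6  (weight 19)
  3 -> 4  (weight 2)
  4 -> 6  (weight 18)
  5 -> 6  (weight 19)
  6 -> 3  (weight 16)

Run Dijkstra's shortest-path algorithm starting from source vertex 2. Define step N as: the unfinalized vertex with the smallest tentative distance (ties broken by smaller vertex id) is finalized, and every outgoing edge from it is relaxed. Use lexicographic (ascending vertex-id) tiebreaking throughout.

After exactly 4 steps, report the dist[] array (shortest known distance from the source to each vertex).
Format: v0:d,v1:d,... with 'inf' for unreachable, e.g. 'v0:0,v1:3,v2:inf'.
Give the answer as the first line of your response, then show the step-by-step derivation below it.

v0:20,v1:inf,v2:0,v3:35,v4:37,v5:inf,v6:19

step 1: dist = v0:20,v1:inf,v2:0,v3:inf,v4:inf,v5:inf,v6:19
step 2: dist = v0:20,v1:inf,v2:0,v3:35,v4:inf,v5:inf,v6:19
step 3: dist = v0:20,v1:inf,v2:0,v3:35,v4:inf,v5:inf,v6:19
step 4: dist = v0:20,v1:inf,v2:0,v3:35,v4:37,v5:inf,v6:19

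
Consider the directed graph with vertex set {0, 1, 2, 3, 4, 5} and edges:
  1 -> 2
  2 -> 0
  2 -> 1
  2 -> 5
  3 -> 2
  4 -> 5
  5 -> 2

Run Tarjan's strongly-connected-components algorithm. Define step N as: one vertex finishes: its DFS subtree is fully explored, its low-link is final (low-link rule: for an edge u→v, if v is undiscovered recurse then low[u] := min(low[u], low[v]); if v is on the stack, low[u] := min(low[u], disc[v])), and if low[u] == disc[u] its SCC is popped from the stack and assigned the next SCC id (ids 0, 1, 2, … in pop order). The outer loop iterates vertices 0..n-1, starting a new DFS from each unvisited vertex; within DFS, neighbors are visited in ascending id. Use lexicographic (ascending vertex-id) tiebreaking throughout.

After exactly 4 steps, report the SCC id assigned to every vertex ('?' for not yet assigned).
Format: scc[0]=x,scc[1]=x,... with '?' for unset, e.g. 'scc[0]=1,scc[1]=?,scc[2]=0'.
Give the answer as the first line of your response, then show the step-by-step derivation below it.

scc[0]=0,scc[1]=1,scc[2]=1,scc[3]=?,scc[4]=?,scc[5]=1

step 1: low=(low[0]=0,low[1]=?,low[2]=?,low[3]=?,low[4]=?,low[5]=?); scc=(scc[0]=0,scc[1]=?,scc[2]=?,scc[3]=?,scc[4]=?,scc[5]=?)
step 2: low=(low[0]=0,low[1]=1,low[2]=1,low[3]=?,low[4]=?,low[5]=2); scc=(scc[0]=0,scc[1]=?,scc[2]=?,scc[3]=?,scc[4]=?,scc[5]=?)
step 3: low=(low[0]=0,low[1]=1,low[2]=1,low[3]=?,low[4]=?,low[5]=2); scc=(scc[0]=0,scc[1]=?,scc[2]=?,scc[3]=?,scc[4]=?,scc[5]=?)
step 4: low=(low[0]=0,low[1]=1,low[2]=1,low[3]=?,low[4]=?,low[5]=2); scc=(scc[0]=0,scc[1]=1,scc[2]=1,scc[3]=?,scc[4]=?,scc[5]=1)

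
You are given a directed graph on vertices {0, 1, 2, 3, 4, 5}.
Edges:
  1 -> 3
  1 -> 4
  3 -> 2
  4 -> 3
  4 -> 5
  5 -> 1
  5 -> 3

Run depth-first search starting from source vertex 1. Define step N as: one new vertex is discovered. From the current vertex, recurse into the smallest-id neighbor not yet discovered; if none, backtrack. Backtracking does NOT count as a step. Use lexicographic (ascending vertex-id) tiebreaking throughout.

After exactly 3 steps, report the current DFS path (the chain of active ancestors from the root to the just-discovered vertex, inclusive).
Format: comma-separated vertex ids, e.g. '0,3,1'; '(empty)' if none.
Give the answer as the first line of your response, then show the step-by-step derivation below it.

1,3,2

step 1: discover 1; path=1; order=1
step 2: discover 3; path=1>3; order=1,3
step 3: discover 2; path=1>3>2; order=1,3,2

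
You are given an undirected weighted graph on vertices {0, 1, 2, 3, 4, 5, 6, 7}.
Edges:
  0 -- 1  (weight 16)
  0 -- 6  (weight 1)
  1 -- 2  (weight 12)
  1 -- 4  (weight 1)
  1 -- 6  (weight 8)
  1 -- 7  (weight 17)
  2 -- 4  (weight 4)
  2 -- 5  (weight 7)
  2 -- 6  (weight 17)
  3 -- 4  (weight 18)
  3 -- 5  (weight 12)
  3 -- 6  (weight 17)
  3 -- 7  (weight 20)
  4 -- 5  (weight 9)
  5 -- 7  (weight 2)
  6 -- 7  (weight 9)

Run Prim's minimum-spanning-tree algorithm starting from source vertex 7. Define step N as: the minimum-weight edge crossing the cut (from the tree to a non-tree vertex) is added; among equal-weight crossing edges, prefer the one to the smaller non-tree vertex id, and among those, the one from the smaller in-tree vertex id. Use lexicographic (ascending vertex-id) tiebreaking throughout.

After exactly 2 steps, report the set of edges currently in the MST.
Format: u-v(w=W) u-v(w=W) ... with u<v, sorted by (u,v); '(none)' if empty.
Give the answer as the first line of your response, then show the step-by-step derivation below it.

2-5(w=7) 5-7(w=2)

step 1: add edge 5-7 (w=2); MST = {5-7(w=2)}
step 2: add edge 2-5 (w=7); MST = {2-5(w=7) 5-7(w=2)}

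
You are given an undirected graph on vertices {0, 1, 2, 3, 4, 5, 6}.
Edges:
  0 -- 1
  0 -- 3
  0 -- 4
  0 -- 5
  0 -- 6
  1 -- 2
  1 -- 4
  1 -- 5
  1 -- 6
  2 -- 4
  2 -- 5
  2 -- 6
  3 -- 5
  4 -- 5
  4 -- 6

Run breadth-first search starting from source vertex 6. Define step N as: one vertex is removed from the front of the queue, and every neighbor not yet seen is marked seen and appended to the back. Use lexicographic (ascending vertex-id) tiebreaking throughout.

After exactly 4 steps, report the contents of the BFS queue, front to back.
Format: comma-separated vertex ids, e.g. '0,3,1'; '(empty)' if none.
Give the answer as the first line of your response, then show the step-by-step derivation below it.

4,3,5

step 1: dequeue 6; queue=[0,1,2,4]; order=6
step 2: dequeue 0; queue=[1,2,4,3,5]; order=6,0
step 3: dequeue 1; queue=[2,4,3,5]; order=6,0,1
step 4: dequeue 2; queue=[4,3,5]; order=6,0,1,2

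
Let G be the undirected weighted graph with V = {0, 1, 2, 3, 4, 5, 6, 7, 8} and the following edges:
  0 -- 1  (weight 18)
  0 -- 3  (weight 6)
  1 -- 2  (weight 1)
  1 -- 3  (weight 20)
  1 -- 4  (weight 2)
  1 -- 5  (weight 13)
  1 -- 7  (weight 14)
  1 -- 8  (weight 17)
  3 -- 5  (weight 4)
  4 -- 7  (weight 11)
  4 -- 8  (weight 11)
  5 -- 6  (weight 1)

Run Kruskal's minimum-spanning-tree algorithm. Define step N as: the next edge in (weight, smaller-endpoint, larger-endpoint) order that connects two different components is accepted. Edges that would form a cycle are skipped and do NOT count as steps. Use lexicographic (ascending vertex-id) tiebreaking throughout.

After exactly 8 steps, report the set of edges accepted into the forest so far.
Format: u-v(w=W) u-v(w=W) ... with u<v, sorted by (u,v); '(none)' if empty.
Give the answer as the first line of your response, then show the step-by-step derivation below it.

0-3(w=6) 1-2(w=1) 1-4(w=2) 1-5(w=13) 3-5(w=4) 4-7(w=11) 4-8(w=11) 5-6(w=1)

step 1: add edge 1-2 (w=1); MST = {1-2(w=1)}
step 2: add edge 5-6 (w=1); MST = {1-2(w=1) 5-6(w=1)}
step 3: add edge 1-4 (w=2); MST = {1-2(w=1) 1-4(w=2) 5-6(w=1)}
step 4: add edge 3-5 (w=4); MST = {1-2(w=1) 1-4(w=2) 3-5(w=4) 5-6(w=1)}
step 5: add edge 0-3 (w=6); MST = {0-3(w=6) 1-2(w=1) 1-4(w=2) 3-5(w=4) 5-6(w=1)}
step 6: add edge 4-7 (w=11); MST = {0-3(w=6) 1-2(w=1) 1-4(w=2) 3-5(w=4) 4-7(w=11) 5-6(w=1)}
step 7: add edge 4-8 (w=11); MST = {0-3(w=6) 1-2(w=1) 1-4(w=2) 3-5(w=4) 4-7(w=11) 4-8(w=11) 5-6(w=1)}
step 8: add edge 1-5 (w=13); MST = {0-3(w=6) 1-2(w=1) 1-4(w=2) 1-5(w=13) 3-5(w=4) 4-7(w=11) 4-8(w=11) 5-6(w=1)}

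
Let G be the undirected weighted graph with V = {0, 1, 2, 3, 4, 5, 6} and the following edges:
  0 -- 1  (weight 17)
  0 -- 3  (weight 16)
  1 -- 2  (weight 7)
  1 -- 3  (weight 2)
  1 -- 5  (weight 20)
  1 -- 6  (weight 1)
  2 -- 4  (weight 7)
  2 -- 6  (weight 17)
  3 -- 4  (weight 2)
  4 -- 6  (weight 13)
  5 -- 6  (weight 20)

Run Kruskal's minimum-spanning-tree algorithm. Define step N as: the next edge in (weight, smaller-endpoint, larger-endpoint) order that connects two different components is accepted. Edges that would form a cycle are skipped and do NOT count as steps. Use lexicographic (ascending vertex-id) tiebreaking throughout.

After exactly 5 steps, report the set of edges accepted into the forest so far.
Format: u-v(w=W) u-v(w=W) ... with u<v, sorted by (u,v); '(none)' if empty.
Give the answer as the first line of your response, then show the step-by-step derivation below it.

0-3(w=16) 1-2(w=7) 1-3(w=2) 1-6(w=1) 3-4(w=2)

step 1: add edge 1-6 (w=1); MST = {1-6(w=1)}
step 2: add edge 1-3 (w=2); MST = {1-3(w=2) 1-6(w=1)}
step 3: add edge 3-4 (w=2); MST = {1-3(w=2) 1-6(w=1) 3-4(w=2)}
step 4: add edge 1-2 (w=7); MST = {1-2(w=7) 1-3(w=2) 1-6(w=1) 3-4(w=2)}
step 5: add edge 0-3 (w=16); MST = {0-3(w=16) 1-2(w=7) 1-3(w=2) 1-6(w=1) 3-4(w=2)}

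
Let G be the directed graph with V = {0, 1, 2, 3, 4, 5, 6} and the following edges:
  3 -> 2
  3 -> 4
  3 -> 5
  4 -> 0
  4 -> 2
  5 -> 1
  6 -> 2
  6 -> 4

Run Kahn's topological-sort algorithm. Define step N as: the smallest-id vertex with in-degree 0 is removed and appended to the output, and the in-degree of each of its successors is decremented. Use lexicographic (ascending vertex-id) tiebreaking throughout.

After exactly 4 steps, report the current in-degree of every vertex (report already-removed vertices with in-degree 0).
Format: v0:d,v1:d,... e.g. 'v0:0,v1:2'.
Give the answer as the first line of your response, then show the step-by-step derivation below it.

v0:1,v1:0,v2:1,v3:0,v4:0,v5:0,v6:0

step 1: output 3; order=[3]; indeg=(1,1,2,0,1,0,0)
step 2: output 5; order=[3,5]; indeg=(1,0,2,0,1,0,0)
step 3: output 1; order=[3,5,1]; indeg=(1,0,2,0,1,0,0)
step 4: output 6; order=[3,5,1,6]; indeg=(1,0,1,0,0,0,0)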